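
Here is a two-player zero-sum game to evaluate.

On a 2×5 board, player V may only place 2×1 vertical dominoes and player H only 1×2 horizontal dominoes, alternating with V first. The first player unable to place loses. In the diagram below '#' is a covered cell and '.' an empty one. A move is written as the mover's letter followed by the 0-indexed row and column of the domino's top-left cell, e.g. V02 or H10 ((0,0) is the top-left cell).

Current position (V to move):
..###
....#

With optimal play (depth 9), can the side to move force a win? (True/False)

ply 1, V at ..###/....# | V00=-1→#.###/#...#; V01=+1→.####/.#..#*
ply 2, H at .####/.#..# | H12=-1→.####/.####*
ply 3, V at .####/.#### | V00=+1→#####/#####*
ply 4: #####/##### is terminal -1 (H); from ..###/....# depth 9

V winning at [..###/....#]: True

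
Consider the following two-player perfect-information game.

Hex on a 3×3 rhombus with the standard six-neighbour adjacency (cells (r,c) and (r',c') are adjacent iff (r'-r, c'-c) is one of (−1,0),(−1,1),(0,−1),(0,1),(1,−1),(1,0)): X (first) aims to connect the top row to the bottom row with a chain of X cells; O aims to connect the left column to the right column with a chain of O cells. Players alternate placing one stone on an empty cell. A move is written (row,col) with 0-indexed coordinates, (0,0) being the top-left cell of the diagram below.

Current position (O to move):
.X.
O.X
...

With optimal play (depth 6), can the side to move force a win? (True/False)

ply 1, O at .X./O.X/... | (0,0)=-1→OX./O.X/...*; (0,2)=-1→.XO/O.X/...; (1,1)=-1→.X./OOX/...; (2,0)=-1→.X./O.X/O..; (2,1)=-1→.X./O.X/.O.; (2,2)=-1→.X./O.X/..O
ply 2, X at OX./O.X/... | (0,2)=+1→OXX/O.X/...*; (1,1)=+1→OX./OXX/...; (2,0)=+1→OX./O.X/X..; (2,1)=+1→OX./O.X/.X.; (2,2)=+1→OX./O.X/..X
ply 3, O at OXX/O.X/... | (1,1)=-1→OXX/OOX/...*; (2,0)=-1→OXX/O.X/O..; (2,1)=-1→OXX/O.X/.O.; (2,2)=-1→OXX/O.X/..O
ply 4, X at OXX/OOX/... | (2,0)=+1→OXX/OOX/X..*; (2,1)=+1→OXX/OOX/.X.; (2,2)=+1→OXX/OOX/..X
ply 5, O at OXX/OOX/X.. | (2,1)=-1→OXX/OOX/XO.*; (2,2)=-1→OXX/OOX/X.O
ply 6, X at OXX/OOX/XO. | (2,2)=+1→OXX/OOX/XOX*
ply 7: OXX/OOX/XOX is terminal -1 (O); from .X./O.X/... depth 6

O winning at [.X./O.X/...]: False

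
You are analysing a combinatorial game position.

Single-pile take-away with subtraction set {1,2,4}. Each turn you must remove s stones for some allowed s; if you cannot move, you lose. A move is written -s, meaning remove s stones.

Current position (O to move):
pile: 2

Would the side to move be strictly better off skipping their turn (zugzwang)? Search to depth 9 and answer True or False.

zugzwang(2, O) = False

ply 1, O at 2 | -1=-1→1; -2=+1→0*
ply 2: 0 is terminal -1 (X); from 2 depth 9
if O skipped the turn, X would face:
~ ply 1, X at 2 | -1=-1→1; -2=+1→0*
~ ply 2: 0 is terminal -1 (O); from 2 depth 9
compare (O): move=+1 vs pass=-1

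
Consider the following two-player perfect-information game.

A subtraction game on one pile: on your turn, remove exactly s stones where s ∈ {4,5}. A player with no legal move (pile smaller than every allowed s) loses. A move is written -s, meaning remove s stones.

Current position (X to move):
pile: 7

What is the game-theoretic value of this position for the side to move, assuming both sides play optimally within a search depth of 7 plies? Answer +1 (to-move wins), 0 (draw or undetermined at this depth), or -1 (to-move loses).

value(7, X) = +1

p1 X@[7]: -4[3]+1* -5[2]+1
p2 O@[3] terminal -1; root [7] d7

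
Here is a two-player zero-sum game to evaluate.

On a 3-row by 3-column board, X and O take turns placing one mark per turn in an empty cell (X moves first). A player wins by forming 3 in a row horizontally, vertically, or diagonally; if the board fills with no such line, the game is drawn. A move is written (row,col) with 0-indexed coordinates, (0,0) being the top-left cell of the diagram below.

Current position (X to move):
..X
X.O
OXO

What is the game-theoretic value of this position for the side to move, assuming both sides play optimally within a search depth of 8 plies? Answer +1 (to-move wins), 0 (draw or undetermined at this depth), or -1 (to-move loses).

ply 1, X at ..X/X.O/OXO | (0,0)=+0→X.X/X.O/OXO; (0,1)=+1→.XX/X.O/OXO*; (1,1)=+0→..X/XXO/OXO
ply 2, O at .XX/X.O/OXO | (0,0)=-1→OXX/X.O/OXO*; (1,1)=-1→.XX/XOO/OXO
ply 3, X at OXX/X.O/OXO | (1,1)=+1→OXX/XXO/OXO*
ply 4: OXX/XXO/OXO is terminal -1 (O); from ..X/X.O/OXO depth 8

value(..X/X.O/OXO, X) = +1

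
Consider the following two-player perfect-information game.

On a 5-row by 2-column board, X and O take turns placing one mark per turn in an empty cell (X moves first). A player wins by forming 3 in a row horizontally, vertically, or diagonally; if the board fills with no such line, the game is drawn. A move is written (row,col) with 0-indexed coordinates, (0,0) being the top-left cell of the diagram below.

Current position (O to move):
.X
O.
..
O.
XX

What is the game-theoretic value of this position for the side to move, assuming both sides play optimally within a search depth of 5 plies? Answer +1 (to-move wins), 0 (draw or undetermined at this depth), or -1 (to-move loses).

value(.X/O./../O./XX, O) = +1

ply 1, O at .X/O./../O./XX | (0,0)=+0→OX/O./../O./XX; (1,1)=+0→.X/OO/../O./XX; (2,0)=+1→.X/O./O./O./XX*; (2,1)=+0→.X/O./.O/O./XX; (3,1)=+0→.X/O./../OO/XX
ply 2: .X/O./O./O./XX is terminal -1 (X); from .X/O./../O./XX depth 5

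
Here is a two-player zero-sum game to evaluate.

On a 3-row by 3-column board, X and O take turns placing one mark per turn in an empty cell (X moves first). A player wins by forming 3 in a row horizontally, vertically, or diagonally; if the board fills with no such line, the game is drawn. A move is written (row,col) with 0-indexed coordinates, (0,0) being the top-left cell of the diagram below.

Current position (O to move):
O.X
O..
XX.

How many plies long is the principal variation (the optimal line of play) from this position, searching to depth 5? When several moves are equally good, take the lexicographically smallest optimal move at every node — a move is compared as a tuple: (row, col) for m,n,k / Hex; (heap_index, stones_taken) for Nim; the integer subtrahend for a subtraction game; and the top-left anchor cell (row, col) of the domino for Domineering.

p1 O@[O.X/O../XX.]: (0,1)[OOX/O../XX.]-1* (1,1)[O.X/OO./XX.]-1 (1,2)[O.X/O.O/XX.]-1 (2,2)[O.X/O../XXO]-1
p2 X@[OOX/O../XX.]: (1,1)[OOX/OX./XX.]+1* (1,2)[OOX/O.X/XX.]+1 (2,2)[OOX/O../XXX]+1
p3 O@[OOX/OX./XX.] terminal -1; root [O.X/O../XX.] d5

PV length from [O.X/O../XX.]: 2 plies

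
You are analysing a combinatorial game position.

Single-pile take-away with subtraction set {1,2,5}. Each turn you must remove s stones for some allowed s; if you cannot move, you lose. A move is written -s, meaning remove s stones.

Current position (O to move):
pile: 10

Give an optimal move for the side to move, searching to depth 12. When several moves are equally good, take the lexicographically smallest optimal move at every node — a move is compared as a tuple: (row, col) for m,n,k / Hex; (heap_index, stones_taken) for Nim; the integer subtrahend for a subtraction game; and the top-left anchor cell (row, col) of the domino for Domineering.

p1 O@[10]: -1[9]+1* -2[8]-1 -5[5]-1
p2 X@[9]: -1[8]-1* -2[7]-1 -5[4]-1
p3 O@[8]: -1[7]-1 -2[6]+1* -5[3]+1
p4 X@[6]: -1[5]-1* -2[4]-1 -5[1]-1
p5 O@[5]: -1[4]-1 -2[3]+1* -5[0]+1
p6 X@[3]: -1[2]-1* -2[1]-1
p7 O@[2]: -1[1]-1 -2[0]+1*
p8 X@[0] terminal -1; root [10] d12

O's best at [10]: -1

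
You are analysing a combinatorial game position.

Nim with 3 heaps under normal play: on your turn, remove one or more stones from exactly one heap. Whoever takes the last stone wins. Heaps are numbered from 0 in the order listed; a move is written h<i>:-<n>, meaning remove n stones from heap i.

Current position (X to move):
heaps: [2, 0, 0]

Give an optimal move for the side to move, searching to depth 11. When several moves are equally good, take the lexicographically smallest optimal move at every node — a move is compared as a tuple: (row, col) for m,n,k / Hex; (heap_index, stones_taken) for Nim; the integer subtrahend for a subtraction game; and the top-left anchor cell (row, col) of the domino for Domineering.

X's best at [(2,0,0)]: h0:-2

ply 1, X at (2,0,0) | h0:-1=-1→(1,0,0); h0:-2=+1→(0,0,0)*
ply 2: (0,0,0) is terminal -1 (O); from (2,0,0) depth 11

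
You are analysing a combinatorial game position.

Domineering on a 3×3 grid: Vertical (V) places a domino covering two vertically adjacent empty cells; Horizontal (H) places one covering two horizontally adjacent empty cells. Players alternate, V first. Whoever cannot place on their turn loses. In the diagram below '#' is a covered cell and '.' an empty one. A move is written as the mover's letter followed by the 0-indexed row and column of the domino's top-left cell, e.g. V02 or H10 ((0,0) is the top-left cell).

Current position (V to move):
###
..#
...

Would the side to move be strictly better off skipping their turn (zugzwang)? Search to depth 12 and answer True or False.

zugzwang(###/..#/..., V) = False

ply 1, V at ###/..#/... | V10=-1→###/#.#/#..; V11=+1→###/.##/.#.*
ply 2: ###/.##/.#. is terminal -1 (H); from ###/..#/... depth 12
pass branch (H moves first from the same position):
  | ply 1, H at ###/..#/... | H10=+1→###/###/...*; H20=+1→###/..#/##.; H21=-1→###/..#/.##
  | ply 2: ###/###/... is terminal -1 (V); from ###/..#/... depth 12
V moving scores +1; V passing scores -1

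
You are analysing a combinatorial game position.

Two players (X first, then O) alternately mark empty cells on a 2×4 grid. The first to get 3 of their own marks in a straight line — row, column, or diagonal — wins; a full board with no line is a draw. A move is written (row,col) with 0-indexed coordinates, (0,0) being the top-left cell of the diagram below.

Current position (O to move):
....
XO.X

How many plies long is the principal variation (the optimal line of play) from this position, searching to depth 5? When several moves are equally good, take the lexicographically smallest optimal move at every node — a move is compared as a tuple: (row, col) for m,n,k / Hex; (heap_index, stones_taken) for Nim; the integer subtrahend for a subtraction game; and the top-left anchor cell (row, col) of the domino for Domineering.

p1 O@[..../XO.X]: (0,0)[O.../XO.X]+0* (0,1)[.O../XO.X]+0 (0,2)[..O./XO.X]+0 (0,3)[...O/XO.X]+0 (1,2)[..../XOOX]+0
p2 X@[O.../XO.X]: (0,1)[OX../XO.X]+0* (0,2)[O.X./XO.X]+0 (0,3)[O..X/XO.X]+0 (1,2)[O.../XOXX]+0
p3 O@[OX../XO.X]: (0,2)[OXO./XO.X]+0* (0,3)[OX.O/XO.X]+0 (1,2)[OX../XOOX]+0
p4 X@[OXO./XO.X]: (0,3)[OXOX/XO.X]+0* (1,2)[OXO./XOXX]+0
p5 O@[OXOX/XO.X]: (1,2)[OXOX/XOOX]+0*
p6 X@[OXOX/XOOX] terminal +0; root [..../XO.X] d5

PV length from [..../XO.X]: 5 plies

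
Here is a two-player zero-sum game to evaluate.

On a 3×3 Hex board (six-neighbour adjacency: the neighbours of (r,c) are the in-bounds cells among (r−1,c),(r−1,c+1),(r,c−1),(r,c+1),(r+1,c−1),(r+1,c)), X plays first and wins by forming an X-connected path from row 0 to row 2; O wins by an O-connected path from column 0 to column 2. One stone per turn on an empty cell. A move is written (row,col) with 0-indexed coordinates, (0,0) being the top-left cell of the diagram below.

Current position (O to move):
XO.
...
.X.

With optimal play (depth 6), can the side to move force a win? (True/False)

[XO./.../.X.] O move#1: (0,2):-1/XOO/.../.X., (1,0):-1/XO./O../.X., (1,1):+1/XO./.O./.X.*, (1,2):-1/XO./..O/.X., (2,0):-1/XO./.../OX., (2,2):-1/XO./.../.XO
[XO./.O./.X.] X move#2: (0,2):-1/XOX/.O./.X.*, (1,0):-1/XO./XO./.X., (1,2):-1/XO./.OX/.X., (2,0):-1/XO./.O./XX., (2,2):-1/XO./.O./.XX
[XOX/.O./.X.] O move#3: (1,0):-1/XOX/OO./.X., (1,2):+1/XOX/.OO/.X.*, (2,0):-1/XOX/.O./OX., (2,2):-1/XOX/.O./.XO
[XOX/.OO/.X.] X move#4: (1,0):-1/XOX/XOO/.X.*, (2,0):-1/XOX/.OO/XX., (2,2):-1/XOX/.OO/.XX
[XOX/XOO/.X.] O move#5: (2,0):+1/XOX/XOO/OX.*, (2,2):-1/XOX/XOO/.XO
[XOX/XOO/OX.] end (terminal -1, X#6); searched XO./.../.X. to 6

O winning at [XO./.../.X.]: True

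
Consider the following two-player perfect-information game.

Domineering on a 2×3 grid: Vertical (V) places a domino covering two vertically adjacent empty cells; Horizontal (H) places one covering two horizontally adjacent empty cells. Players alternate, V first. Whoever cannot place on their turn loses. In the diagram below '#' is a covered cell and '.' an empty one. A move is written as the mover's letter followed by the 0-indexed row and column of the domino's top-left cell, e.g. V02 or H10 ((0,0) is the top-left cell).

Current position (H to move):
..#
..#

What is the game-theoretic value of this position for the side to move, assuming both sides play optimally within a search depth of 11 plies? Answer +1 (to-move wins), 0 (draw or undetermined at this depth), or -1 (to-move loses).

ply 1, H at ..#/..# | H00=+1→###/..#*; H10=+1→..#/###
ply 2: ###/..# is terminal -1 (V); from ..#/..# depth 11

value(..#/..#, H) = +1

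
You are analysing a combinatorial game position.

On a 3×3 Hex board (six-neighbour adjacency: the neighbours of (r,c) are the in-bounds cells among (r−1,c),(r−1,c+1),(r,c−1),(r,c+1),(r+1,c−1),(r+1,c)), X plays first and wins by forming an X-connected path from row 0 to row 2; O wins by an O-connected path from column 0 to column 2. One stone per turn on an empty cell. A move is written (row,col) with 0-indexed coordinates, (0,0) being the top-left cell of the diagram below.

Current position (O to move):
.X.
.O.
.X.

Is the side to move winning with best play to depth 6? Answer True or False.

O winning at [.X./.O./.X.]: True

ply 1, O at .X./.O./.X. | (0,0)=+1→OX./.O./.X.*; (0,2)=+1→.XO/.O./.X.; (1,0)=+1→.X./OO./.X.; (1,2)=+1→.X./.OO/.X.; (2,0)=+1→.X./.O./OX.; (2,2)=+1→.X./.O./.XO
ply 2, X at OX./.O./.X. | (0,2)=-1→OXX/.O./.X.*; (1,0)=-1→OX./XO./.X.; (1,2)=-1→OX./.OX/.X.; (2,0)=-1→OX./.O./XX.; (2,2)=-1→OX./.O./.XX
ply 3, O at OXX/.O./.X. | (1,0)=-1→OXX/OO./.X.; (1,2)=+1→OXX/.OO/.X.*; (2,0)=-1→OXX/.O./OX.; (2,2)=-1→OXX/.O./.XO
ply 4, X at OXX/.OO/.X. | (1,0)=-1→OXX/XOO/.X.*; (2,0)=-1→OXX/.OO/XX.; (2,2)=-1→OXX/.OO/.XX
ply 5, O at OXX/XOO/.X. | (2,0)=+1→OXX/XOO/OX.*; (2,2)=-1→OXX/XOO/.XO
ply 6: OXX/XOO/OX. is terminal -1 (X); from .X./.O./.X. depth 6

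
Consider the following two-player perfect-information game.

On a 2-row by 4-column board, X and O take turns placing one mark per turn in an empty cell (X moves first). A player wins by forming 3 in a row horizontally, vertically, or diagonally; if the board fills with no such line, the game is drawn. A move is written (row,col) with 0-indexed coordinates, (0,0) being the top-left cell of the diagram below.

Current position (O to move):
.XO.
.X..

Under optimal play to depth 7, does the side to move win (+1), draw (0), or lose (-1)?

ply 1, O at .XO./.X.. | (0,0)=-1→OXO./.X..; (0,3)=-1→.XOO/.X..; (1,0)=+0→.XO./OX..*; (1,2)=+0→.XO./.XO.; (1,3)=+0→.XO./.X.O
ply 2, X at .XO./OX.. | (0,0)=+0→XXO./OX..*; (0,3)=+0→.XOX/OX..; (1,2)=+0→.XO./OXX.; (1,3)=+0→.XO./OX.X
ply 3, O at XXO./OX.. | (0,3)=+0→XXOO/OX..*; (1,2)=+0→XXO./OXO.; (1,3)=+0→XXO./OX.O
ply 4, X at XXOO/OX.. | (1,2)=+0→XXOO/OXX.*; (1,3)=+0→XXOO/OX.X
ply 5, O at XXOO/OXX. | (1,3)=+0→XXOO/OXXO*
ply 6: XXOO/OXXO is terminal +0 (X); from .XO./.X.. depth 7

value(.XO./.X.., O) = 0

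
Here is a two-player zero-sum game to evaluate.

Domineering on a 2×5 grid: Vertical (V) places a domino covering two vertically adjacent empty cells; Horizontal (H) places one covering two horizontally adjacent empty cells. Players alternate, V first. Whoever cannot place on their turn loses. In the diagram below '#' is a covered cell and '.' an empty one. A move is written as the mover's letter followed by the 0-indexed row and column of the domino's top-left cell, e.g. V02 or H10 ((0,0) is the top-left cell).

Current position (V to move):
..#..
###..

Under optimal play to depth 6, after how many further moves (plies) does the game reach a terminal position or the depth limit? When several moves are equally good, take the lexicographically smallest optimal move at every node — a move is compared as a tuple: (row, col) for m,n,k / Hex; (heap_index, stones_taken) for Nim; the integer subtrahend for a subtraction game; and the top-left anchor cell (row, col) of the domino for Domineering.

p1 V@[..#../###..]: V03[..##./####.]+1* V04[..#.#/###.#]+1
p2 H@[..##./####.]: H00[####./####.]-1*
p3 V@[####./####.]: V04[#####/#####]+1*
p4 H@[#####/#####] terminal -1; root [..#../###..] d6

PV length from [..#../###..]: 3 plies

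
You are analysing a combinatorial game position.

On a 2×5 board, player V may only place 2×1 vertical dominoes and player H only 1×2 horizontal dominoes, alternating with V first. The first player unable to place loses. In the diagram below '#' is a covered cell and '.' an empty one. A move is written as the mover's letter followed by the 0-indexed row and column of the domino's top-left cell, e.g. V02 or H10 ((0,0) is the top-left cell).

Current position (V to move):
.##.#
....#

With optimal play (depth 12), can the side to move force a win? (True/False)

V winning at [.##.#/....#]: False

p1 V@[.##.#/....#]: V00[###.#/#...#]-1* V03[.####/...##]-1
p2 H@[###.#/#...#]: H11[###.#/###.#]-1 H12[###.#/#.###]+1*
p3 V@[###.#/#.###] terminal -1; root [.##.#/....#] d12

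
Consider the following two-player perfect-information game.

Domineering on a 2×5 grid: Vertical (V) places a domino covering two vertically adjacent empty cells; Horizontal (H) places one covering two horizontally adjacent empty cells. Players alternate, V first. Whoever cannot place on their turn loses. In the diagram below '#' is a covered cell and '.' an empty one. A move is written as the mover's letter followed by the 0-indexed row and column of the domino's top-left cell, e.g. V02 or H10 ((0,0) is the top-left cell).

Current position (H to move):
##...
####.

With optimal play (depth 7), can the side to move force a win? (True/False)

p1 H@[##.../####.]: H02[####./####.]-1 H03[##.##/####.]+1*
p2 V@[##.##/####.] terminal -1; root [##.../####.] d7

H winning at [##.../####.]: True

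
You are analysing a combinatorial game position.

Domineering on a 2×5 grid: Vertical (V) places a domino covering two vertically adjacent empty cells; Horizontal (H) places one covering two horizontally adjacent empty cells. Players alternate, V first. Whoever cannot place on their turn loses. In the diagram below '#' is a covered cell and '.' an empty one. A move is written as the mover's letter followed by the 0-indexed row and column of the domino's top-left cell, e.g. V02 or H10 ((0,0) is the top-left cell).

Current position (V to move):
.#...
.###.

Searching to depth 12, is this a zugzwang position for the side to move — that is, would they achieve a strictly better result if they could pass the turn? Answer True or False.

zugzwang(.#.../.###., V) = False

p1 V@[.#.../.###.]: V00[##.../####.]-1 V04[.#..#/.####]+1*
p2 H@[.#..#/.####]: H02[.####/.####]-1*
p3 V@[.####/.####]: V00[#####/#####]+1*
p4 H@[#####/#####] terminal -1; root [.#.../.###.] d12
pass branch (H moves first from the same position):
  | p1 H@[.#.../.###.]: H02[.###./.###.]-1* H03[.#.##/.###.]-1
  | p2 V@[.###./.###.]: V00[####./####.]+1* V04[.####/.####]+1
  | p3 H@[####./####.] terminal -1; root [.#.../.###.] d12
V moving scores +1; V passing scores +1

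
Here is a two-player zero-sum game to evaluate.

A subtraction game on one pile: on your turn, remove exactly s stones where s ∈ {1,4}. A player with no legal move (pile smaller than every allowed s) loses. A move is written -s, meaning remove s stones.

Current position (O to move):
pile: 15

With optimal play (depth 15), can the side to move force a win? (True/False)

[15] O move#1: -1:-1/14*, -4:-1/11
[14] X move#2: -1:-1/13, -4:+1/10*
[10] O move#3: -1:-1/9*, -4:-1/6
[9] X move#4: -1:-1/8, -4:+1/5*
[5] O move#5: -1:-1/4*, -4:-1/1
[4] X move#6: -1:-1/3, -4:+1/0*
[0] end (terminal -1, O#7); searched 15 to 15

O winning at [15]: False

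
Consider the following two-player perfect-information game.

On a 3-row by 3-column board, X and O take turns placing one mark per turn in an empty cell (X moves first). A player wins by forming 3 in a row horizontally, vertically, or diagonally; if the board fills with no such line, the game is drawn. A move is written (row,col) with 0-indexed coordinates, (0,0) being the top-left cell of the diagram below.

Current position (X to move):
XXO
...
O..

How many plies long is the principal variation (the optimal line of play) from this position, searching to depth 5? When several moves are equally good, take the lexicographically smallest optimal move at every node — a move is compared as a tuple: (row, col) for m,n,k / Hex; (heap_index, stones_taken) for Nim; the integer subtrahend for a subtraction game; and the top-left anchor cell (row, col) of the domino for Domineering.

[XXO/.../O..] X move#1: (1,0):-1/XXO/X../O.., (1,1):+1/XXO/.X./O..*, (1,2):-1/XXO/..X/O.., (2,1):-1/XXO/.../OX., (2,2):-1/XXO/.../O.X
[XXO/.X./O..] O move#2: (1,0):-1/XXO/OX./O..*, (1,2):-1/XXO/.XO/O.., (2,1):-1/XXO/.X./OO., (2,2):-1/XXO/.X./O.O
[XXO/OX./O..] X move#3: (1,2):+1/XXO/OXX/O..*, (2,1):+1/XXO/OX./OX., (2,2):+1/XXO/OX./O.X
[XXO/OXX/O..] O move#4: (2,1):-1/XXO/OXX/OO.*, (2,2):-1/XXO/OXX/O.O
[XXO/OXX/OO.] X move#5: (2,2):+1/XXO/OXX/OOX*
[XXO/OXX/OOX] end (terminal -1, O#6); searched XXO/.../O.. to 5

PV length from [XXO/.../O..]: 5 plies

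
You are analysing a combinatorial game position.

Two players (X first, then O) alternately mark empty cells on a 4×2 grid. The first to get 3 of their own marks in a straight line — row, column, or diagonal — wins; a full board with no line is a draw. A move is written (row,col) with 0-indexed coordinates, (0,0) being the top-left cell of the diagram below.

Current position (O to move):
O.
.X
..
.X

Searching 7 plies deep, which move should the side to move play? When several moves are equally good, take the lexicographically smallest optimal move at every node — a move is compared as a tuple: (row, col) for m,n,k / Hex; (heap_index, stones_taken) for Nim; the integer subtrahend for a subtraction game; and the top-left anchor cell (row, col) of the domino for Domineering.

[O./.X/../.X] O move#1: (0,1):-1/OO/.X/../.X, (1,0):-1/O./OX/../.X, (2,0):-1/O./.X/O./.X, (2,1):+0/O./.X/.O/.X*, (3,0):-1/O./.X/../OX
[O./.X/.O/.X] X move#2: (0,1):+0/OX/.X/.O/.X*, (1,0):+0/O./XX/.O/.X, (2,0):+0/O./.X/XO/.X, (3,0):+0/O./.X/.O/XX
[OX/.X/.O/.X] O move#3: (1,0):+0/OX/OX/.O/.X*, (2,0):+0/OX/.X/OO/.X, (3,0):+0/OX/.X/.O/OX
[OX/OX/.O/.X] X move#4: (2,0):+0/OX/OX/XO/.X*, (3,0):-1/OX/OX/.O/XX
[OX/OX/XO/.X] O move#5: (3,0):+0/OX/OX/XO/OX*
[OX/OX/XO/OX] end (terminal +0, X#6); searched O./.X/../.X to 7

O's best at [O./.X/../.X]: (2,1)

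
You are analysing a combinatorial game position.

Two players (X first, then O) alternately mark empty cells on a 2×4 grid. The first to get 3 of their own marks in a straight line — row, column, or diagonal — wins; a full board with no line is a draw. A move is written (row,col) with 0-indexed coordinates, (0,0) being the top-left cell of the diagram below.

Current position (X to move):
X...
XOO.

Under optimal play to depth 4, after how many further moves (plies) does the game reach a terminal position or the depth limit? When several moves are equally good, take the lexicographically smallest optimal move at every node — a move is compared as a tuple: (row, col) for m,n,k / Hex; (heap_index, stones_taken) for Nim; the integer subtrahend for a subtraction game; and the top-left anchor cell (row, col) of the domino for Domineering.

PV length from [X.../XOO.]: 4 plies

ply 1, X at X.../XOO. | (0,1)=-1→XX../XOO.; (0,2)=-1→X.X./XOO.; (0,3)=-1→X..X/XOO.; (1,3)=+0→X.../XOOX*
ply 2, O at X.../XOOX | (0,1)=+0→XO../XOOX*; (0,2)=+0→X.O./XOOX; (0,3)=+0→X..O/XOOX
ply 3, X at XO../XOOX | (0,2)=+0→XOX./XOOX*; (0,3)=+0→XO.X/XOOX
ply 4, O at XOX./XOOX | (0,3)=+0→XOXO/XOOX*
ply 5: XOXO/XOOX is terminal +0 (X); from X.../XOO. depth 4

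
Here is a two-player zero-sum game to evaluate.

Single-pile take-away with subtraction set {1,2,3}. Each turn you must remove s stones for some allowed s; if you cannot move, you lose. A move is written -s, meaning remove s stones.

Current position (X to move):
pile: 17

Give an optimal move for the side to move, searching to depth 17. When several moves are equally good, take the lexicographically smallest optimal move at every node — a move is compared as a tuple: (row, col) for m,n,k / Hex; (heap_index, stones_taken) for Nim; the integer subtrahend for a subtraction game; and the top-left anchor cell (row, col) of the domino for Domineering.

X's best at [17]: -1

[17] X move#1: -1:+1/16*, -2:-1/15, -3:-1/14
[16] O move#2: -1:-1/15*, -2:-1/14, -3:-1/13
[15] X move#3: -1:-1/14, -2:-1/13, -3:+1/12*
[12] O move#4: -1:-1/11*, -2:-1/10, -3:-1/9
[11] X move#5: -1:-1/10, -2:-1/9, -3:+1/8*
[8] O move#6: -1:-1/7*, -2:-1/6, -3:-1/5
[7] X move#7: -1:-1/6, -2:-1/5, -3:+1/4*
[4] O move#8: -1:-1/3*, -2:-1/2, -3:-1/1
[3] X move#9: -1:-1/2, -2:-1/1, -3:+1/0*
[0] end (terminal -1, O#10); searched 17 to 17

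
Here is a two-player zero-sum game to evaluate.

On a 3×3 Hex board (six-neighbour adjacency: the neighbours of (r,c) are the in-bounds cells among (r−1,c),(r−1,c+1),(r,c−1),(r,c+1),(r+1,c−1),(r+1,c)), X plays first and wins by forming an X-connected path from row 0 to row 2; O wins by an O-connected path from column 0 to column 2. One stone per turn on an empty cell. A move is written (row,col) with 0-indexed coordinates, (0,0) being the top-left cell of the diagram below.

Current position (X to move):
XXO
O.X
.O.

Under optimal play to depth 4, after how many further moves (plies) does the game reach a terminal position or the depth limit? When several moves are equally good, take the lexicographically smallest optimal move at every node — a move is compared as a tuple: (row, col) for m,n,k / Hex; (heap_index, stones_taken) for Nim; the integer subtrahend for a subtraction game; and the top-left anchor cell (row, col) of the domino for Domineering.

p1 X@[XXO/O.X/.O.]: (1,1)[XXO/OXX/.O.]+1* (2,0)[XXO/O.X/XO.]-1 (2,2)[XXO/O.X/.OX]-1
p2 O@[XXO/OXX/.O.]: (2,0)[XXO/OXX/OO.]-1* (2,2)[XXO/OXX/.OO]-1
p3 X@[XXO/OXX/OO.]: (2,2)[XXO/OXX/OOX]+1*
p4 O@[XXO/OXX/OOX] terminal -1; root [XXO/O.X/.O.] d4

PV length from [XXO/O.X/.O.]: 3 plies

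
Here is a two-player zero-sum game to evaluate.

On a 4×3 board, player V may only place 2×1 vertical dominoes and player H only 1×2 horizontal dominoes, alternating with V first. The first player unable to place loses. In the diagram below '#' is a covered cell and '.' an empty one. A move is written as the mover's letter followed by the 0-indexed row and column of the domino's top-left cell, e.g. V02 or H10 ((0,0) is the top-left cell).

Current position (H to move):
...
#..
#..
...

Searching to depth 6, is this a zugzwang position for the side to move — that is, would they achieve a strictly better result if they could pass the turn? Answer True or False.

zugzwang(.../#../#../..., H) = False

ply 1, H at .../#../#../... | H00=-1→##./#../#../...*; H01=-1→.##/#../#../...; H11=-1→.../###/#../...; H21=-1→.../#../###/...; H30=-1→.../#../#../##.; H31=-1→.../#../#../.##
ply 2, V at ##./#../#../... | V02=-1→###/#.#/#../...; V11=+1→##./##./##./...*; V12=+1→##./#.#/#.#/...; V21=+1→##./#../##./.#.; V22=+1→##./#../#.#/..#
ply 3, H at ##./##./##./... | H30=-1→##./##./##./##.*; H31=-1→##./##./##./.##
ply 4, V at ##./##./##./##. | V02=+1→###/###/##./##.*; V12=+1→##./###/###/##.; V22=+1→##./##./###/###
ply 5: ###/###/##./##. is terminal -1 (H); from .../#../#../... depth 6
pass branch (V moves first from the same position):
  | ply 1, V at .../#../#../... | V01=-1→.#./##./#../...; V02=-1→..#/#.#/#../...; V11=-1→.../##./##./...; V12=+1→.../#.#/#.#/...*; V21=-1→.../#../##./.#.; V22=-1→.../#../#.#/..#
  | ply 2, H at .../#.#/#.#/... | H00=-1→##./#.#/#.#/...*; H01=-1→.##/#.#/#.#/...; H30=-1→.../#.#/#.#/##.; H31=-1→.../#.#/#.#/.##
  | ply 3, V at ##./#.#/#.#/... | V11=-1→##./###/###/...; V21=+1→##./#.#/###/.#.*
  | ply 4: ##./#.#/###/.#. is terminal -1 (H); from .../#../#../... depth 6
H moving scores -1; H passing scores -1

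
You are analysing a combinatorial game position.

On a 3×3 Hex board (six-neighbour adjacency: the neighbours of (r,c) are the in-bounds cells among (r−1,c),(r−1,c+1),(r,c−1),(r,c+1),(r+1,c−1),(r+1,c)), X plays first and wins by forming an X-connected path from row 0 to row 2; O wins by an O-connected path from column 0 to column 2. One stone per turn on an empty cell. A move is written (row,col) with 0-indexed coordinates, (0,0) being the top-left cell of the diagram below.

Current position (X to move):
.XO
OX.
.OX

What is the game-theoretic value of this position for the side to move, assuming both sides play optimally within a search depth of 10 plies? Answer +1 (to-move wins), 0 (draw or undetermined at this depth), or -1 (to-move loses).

value(.XO/OX./.OX, X) = +1

ply 1, X at .XO/OX./.OX | (0,0)=+1→XXO/OX./.OX*; (1,2)=+1→.XO/OXX/.OX; (2,0)=+1→.XO/OX./XOX
ply 2, O at XXO/OX./.OX | (1,2)=-1→XXO/OXO/.OX*; (2,0)=-1→XXO/OX./OOX
ply 3, X at XXO/OXO/.OX | (2,0)=+1→XXO/OXO/XOX*
ply 4: XXO/OXO/XOX is terminal -1 (O); from .XO/OX./.OX depth 10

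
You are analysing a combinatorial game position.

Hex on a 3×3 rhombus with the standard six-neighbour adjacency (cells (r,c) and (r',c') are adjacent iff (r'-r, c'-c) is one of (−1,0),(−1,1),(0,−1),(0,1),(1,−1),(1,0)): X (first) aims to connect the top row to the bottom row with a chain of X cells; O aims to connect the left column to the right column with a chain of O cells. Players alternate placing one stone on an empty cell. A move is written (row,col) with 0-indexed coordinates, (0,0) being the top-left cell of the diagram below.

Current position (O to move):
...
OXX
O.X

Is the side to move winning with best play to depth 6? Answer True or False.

O winning at [.../OXX/O.X]: False

ply 1, O at .../OXX/O.X | (0,0)=-1→O../OXX/O.X*; (0,1)=-1→.O./OXX/O.X; (0,2)=-1→..O/OXX/O.X; (2,1)=-1→.../OXX/OOX
ply 2, X at O../OXX/O.X | (0,1)=+1→OX./OXX/O.X*; (0,2)=+1→O.X/OXX/O.X; (2,1)=+1→O../OXX/OXX
ply 3: OX./OXX/O.X is terminal -1 (O); from .../OXX/O.X depth 6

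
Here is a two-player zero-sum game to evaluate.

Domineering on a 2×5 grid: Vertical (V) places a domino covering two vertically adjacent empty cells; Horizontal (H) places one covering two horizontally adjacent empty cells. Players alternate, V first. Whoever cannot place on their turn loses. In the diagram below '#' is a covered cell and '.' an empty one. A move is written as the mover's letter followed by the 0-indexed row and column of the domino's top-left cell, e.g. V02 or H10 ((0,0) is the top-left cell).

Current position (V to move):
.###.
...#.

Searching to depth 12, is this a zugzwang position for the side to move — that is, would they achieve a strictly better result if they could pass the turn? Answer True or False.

zugzwang(.###./...#., V) = False

ply 1, V at .###./...#. | V00=+1→####./#..#.*; V04=-1→.####/...##
ply 2, H at ####./#..#. | H11=-1→####./####.*
ply 3, V at ####./####. | V04=+1→#####/#####*
ply 4: #####/##### is terminal -1 (H); from .###./...#. depth 12
suppose V passes — search the same position with H to move:
pass> ply 1, H at .###./...#. | H10=-1→.###./##.#.*; H11=-1→.###./.###.
pass> ply 2, V at .###./##.#. | V04=+1→.####/##.##*
pass> ply 3: .####/##.## is terminal -1 (H); from .###./...#. depth 12
for V: play +1, pass +1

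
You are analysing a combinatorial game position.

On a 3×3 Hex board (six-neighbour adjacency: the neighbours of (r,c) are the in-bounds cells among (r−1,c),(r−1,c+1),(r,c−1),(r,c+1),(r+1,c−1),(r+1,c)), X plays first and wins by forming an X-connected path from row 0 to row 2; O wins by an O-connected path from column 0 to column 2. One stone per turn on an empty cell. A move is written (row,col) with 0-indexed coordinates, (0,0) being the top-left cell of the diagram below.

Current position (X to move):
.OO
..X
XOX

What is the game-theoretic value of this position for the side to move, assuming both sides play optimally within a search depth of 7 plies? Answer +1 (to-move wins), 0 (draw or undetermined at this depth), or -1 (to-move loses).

value(.OO/..X/XOX, X) = -1

[.OO/..X/XOX] X move#1: (0,0):-1/XOO/..X/XOX*, (1,0):-1/.OO/X.X/XOX, (1,1):-1/.OO/.XX/XOX
[XOO/..X/XOX] O move#2: (1,0):+1/XOO/O.X/XOX*, (1,1):-1/XOO/.OX/XOX
[XOO/O.X/XOX] end (terminal -1, X#3); searched .OO/..X/XOX to 7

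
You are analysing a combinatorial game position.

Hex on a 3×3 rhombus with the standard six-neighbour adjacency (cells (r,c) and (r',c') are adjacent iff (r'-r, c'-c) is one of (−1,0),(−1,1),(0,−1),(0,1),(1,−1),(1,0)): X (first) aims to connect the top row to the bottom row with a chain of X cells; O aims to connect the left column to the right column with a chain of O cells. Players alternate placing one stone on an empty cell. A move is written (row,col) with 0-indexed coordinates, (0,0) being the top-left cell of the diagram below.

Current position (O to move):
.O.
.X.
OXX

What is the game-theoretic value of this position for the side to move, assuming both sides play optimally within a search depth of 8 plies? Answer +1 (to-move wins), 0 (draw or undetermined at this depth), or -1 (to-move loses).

value(.O./.X./OXX, O) = +1

[.O./.X./OXX] O move#1: (0,0):-1/OO./.X./OXX, (0,2):+1/.OO/.X./OXX*, (1,0):-1/.O./OX./OXX, (1,2):-1/.O./.XO/OXX
[.OO/.X./OXX] X move#2: (0,0):-1/XOO/.X./OXX*, (1,0):-1/.OO/XX./OXX, (1,2):-1/.OO/.XX/OXX
[XOO/.X./OXX] O move#3: (1,0):+1/XOO/OX./OXX*, (1,2):-1/XOO/.XO/OXX
[XOO/OX./OXX] end (terminal -1, X#4); searched .O./.X./OXX to 8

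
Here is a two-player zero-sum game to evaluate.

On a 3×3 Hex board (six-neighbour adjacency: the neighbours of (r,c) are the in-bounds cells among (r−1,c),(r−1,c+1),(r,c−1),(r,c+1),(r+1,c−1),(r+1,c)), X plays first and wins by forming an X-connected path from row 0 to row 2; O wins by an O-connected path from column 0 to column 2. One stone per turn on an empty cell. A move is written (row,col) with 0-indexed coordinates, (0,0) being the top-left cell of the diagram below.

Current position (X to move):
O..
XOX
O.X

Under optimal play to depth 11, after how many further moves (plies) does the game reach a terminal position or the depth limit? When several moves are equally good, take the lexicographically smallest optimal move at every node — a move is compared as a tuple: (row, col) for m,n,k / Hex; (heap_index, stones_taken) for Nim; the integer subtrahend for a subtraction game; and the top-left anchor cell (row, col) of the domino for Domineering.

p1 X@[O../XOX/O.X]: (0,1)[OX./XOX/O.X]-1 (0,2)[O.X/XOX/O.X]+1* (2,1)[O../XOX/OXX]-1
p2 O@[O.X/XOX/O.X] terminal -1; root [O../XOX/O.X] d11

PV length from [O../XOX/O.X]: 1 ply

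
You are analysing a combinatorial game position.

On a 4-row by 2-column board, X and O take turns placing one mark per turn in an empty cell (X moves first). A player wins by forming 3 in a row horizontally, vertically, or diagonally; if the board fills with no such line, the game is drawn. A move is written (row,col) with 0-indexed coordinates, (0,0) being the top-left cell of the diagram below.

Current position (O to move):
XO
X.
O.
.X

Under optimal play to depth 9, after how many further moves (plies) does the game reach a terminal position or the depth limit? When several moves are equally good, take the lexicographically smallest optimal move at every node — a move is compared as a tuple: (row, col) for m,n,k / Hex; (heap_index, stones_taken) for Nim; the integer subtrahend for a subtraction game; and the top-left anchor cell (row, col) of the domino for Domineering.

p1 O@[XO/X./O./.X]: (1,1)[XO/XO/O./.X]+0* (2,1)[XO/X./OO/.X]+0 (3,0)[XO/X./O./OX]+0
p2 X@[XO/XO/O./.X]: (2,1)[XO/XO/OX/.X]+0* (3,0)[XO/XO/O./XX]-1
p3 O@[XO/XO/OX/.X]: (3,0)[XO/XO/OX/OX]+0*
p4 X@[XO/XO/OX/OX] terminal +0; root [XO/X./O./.X] d9

PV length from [XO/X./O./.X]: 3 plies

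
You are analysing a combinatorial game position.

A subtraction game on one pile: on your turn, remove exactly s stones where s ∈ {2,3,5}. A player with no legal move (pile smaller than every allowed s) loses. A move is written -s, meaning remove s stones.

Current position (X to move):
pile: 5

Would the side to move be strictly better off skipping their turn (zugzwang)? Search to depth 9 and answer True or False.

[5] X move#1: -2:-1/3, -3:-1/2, -5:+1/0*
[0] end (terminal -1, O#2); searched 5 to 9
if X skipped the turn, O would face:
~ [5] O move#1: -2:-1/3, -3:-1/2, -5:+1/0*
~ [0] end (terminal -1, X#2); searched 5 to 9
compare (X): move=+1 vs pass=-1

zugzwang(5, X) = False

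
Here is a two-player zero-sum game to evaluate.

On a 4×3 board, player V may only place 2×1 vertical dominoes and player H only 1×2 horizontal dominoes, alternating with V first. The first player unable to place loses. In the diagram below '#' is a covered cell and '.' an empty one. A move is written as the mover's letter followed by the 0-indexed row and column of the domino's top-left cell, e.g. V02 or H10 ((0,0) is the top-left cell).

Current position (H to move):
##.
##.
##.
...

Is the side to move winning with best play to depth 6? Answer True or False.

H winning at [##./##./##./...]: False

[##./##./##./...] H move#1: H30:-1/##./##./##./##.*, H31:-1/##./##./##./.##
[##./##./##./##.] V move#2: V02:+1/###/###/##./##.*, V12:+1/##./###/###/##., V22:+1/##./##./###/###
[###/###/##./##.] end (terminal -1, H#3); searched ##./##./##./... to 6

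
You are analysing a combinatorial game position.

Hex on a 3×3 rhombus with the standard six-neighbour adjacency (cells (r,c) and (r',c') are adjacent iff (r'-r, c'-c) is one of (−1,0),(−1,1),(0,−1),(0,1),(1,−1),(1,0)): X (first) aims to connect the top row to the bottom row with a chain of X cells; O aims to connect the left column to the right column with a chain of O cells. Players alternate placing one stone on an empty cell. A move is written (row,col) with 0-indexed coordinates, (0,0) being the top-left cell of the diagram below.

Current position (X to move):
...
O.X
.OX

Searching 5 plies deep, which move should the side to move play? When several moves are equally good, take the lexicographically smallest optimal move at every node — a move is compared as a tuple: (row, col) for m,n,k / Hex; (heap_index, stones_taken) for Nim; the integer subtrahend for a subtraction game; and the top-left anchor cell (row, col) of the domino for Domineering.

X's best at [.../O.X/.OX]: (0,1)

p1 X@[.../O.X/.OX]: (0,0)[X../O.X/.OX]-1 (0,1)[.X./O.X/.OX]+1* (0,2)[..X/O.X/.OX]+1 (1,1)[.../OXX/.OX]+1 (2,0)[.../O.X/XOX]-1
p2 O@[.X./O.X/.OX]: (0,0)[OX./O.X/.OX]-1* (0,2)[.XO/O.X/.OX]-1 (1,1)[.X./OOX/.OX]-1 (2,0)[.X./O.X/OOX]-1
p3 X@[OX./O.X/.OX]: (0,2)[OXX/O.X/.OX]+1* (1,1)[OX./OXX/.OX]+1 (2,0)[OX./O.X/XOX]+1
p4 O@[OXX/O.X/.OX] terminal -1; root [.../O.X/.OX] d5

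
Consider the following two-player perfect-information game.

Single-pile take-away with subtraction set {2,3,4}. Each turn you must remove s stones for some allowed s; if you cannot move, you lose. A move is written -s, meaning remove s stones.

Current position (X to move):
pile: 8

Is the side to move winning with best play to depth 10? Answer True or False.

p1 X@[8]: -2[6]+1* -3[5]-1 -4[4]-1
p2 O@[6]: -2[4]-1* -3[3]-1 -4[2]-1
p3 X@[4]: -2[2]-1 -3[1]+1* -4[0]+1
p4 O@[1] terminal -1; root [8] d10

X winning at [8]: True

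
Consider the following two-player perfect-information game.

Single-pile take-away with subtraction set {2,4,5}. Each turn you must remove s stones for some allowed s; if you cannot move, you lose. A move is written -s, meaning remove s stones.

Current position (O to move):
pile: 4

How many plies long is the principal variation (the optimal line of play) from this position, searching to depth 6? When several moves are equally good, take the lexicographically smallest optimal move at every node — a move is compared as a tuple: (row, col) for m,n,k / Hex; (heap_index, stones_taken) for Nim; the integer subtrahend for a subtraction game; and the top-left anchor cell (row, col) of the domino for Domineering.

ply 1, O at 4 | -2=-1→2; -4=+1→0*
ply 2: 0 is terminal -1 (X); from 4 depth 6

PV length from [4]: 1 ply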